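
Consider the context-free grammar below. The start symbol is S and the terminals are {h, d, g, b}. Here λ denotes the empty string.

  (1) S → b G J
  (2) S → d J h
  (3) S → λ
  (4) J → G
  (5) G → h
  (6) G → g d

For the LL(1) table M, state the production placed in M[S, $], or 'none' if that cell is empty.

FIRST(S) = {λ, b, d}
FIRST(G) = {g, h}
FIRST(J) = {g, h}  (via G)
FOLLOW(S) includes $ since S is the start symbol.
FOLLOW(S): S appears on no right-hand side. Thus FOLLOW(S) = {$}.
For S → b G J: FIRST(b G J) = {b}, so it goes in M[S, t] for t ∈ {b}.
For S → d J h: FIRST(d J h) = {d}, so it goes in M[S, t] for t ∈ {d}.
For S → λ: FIRST(λ) = {λ}, so it goes in M[S, t] for t ∈ {}; since λ ∈ FIRST, also for every t ∈ FOLLOW(S) = {$}.

S → λ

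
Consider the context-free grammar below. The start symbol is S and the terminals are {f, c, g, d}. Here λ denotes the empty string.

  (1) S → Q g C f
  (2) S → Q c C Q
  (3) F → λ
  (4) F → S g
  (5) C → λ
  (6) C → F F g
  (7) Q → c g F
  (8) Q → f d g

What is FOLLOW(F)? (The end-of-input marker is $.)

FIRST(Q) = {c, f}
FIRST(S) = {c, f}  (via Q g C f, Q c C Q)
FIRST(F) = {λ, c, f}  (via S g)
FIRST(C) = {λ, c, f, g}  (via F F g)
FOLLOW(S) includes $ since S is the start symbol.
FOLLOW(S): in F→S g, S is followed by g with FIRST {g}. Thus FOLLOW(S) = {$, g}.
FOLLOW(C): in S→Q g C f, C is followed by f with FIRST {f}; in S→Q c C Q, C is followed by Q with FIRST {c, f}. Thus FOLLOW(C) = {c, f}.
FOLLOW(Q): in S→Q g C f, Q is followed by g C f with FIRST {g}; in S→Q c C Q (occurrence 1), Q is followed by c C Q with FIRST {c}; in S→Q c C Q (occurrence 2), the suffix after Q is empty, so FOLLOW(Q) ⊇ FOLLOW(S) = {$, g}. Thus FOLLOW(Q) = {$, c, g}.
FOLLOW(F): in C→F F g (occurrence 1), F is followed by F g with FIRST {c, f, g}; in C→F F g (occurrence 2), F is followed by g with FIRST {g}; in Q→c g F, the suffix after F is empty, so FOLLOW(F) ⊇ FOLLOW(Q) = {$, c, g}. Thus FOLLOW(F) = {$, c, f, g}.

{$, c, f, g}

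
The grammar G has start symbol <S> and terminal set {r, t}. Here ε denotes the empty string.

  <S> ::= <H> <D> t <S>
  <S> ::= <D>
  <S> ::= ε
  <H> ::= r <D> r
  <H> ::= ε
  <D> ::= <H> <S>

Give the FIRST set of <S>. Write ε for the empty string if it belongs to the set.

FIRST(<H>) = {ε, r}
FIRST(<S>) = {ε, r, t}  (via <H> <D> t <S>, <D>)
FIRST(<D>) = {ε, r, t}  (via <H> <S>)

{ε, r, t}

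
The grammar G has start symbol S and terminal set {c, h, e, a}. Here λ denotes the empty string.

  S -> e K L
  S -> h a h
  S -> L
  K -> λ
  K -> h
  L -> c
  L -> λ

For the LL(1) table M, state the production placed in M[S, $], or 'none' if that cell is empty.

S -> L

FIRST(K): from K->λ we get {λ}; from K->h we get {h}. So FIRST(K) = {λ, h}.
FIRST(L): from L->c we get {c}; from L->λ we get {λ}. So FIRST(L) = {λ, c}.
FIRST(S): from S->e K L we get {e}; from S->h a h we get {h}; from S->L we get {λ, c}. So FIRST(S) = {λ, c, e, h}.
FOLLOW(S) includes $ since S is the start symbol.
FOLLOW(S): S appears on no right-hand side. Thus FOLLOW(S) = {$}.
For S -> e K L: FIRST(e K L) = {e}, so it goes in M[S, t] for t ∈ {e}.
For S -> h a h: FIRST(h a h) = {h}, so it goes in M[S, t] for t ∈ {h}.
For S -> L: FIRST(L) = {λ, c}, so it goes in M[S, t] for t ∈ {c}; since λ ∈ FIRST, also for every t ∈ FOLLOW(S) = {$}.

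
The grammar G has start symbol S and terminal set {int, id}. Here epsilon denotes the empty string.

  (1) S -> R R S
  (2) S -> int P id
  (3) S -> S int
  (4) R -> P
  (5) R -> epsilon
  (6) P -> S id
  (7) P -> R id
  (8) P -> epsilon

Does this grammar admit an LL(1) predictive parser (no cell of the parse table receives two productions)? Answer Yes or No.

FIRST(S) = {id, int}
FIRST(R) = {epsilon, id, int}
FIRST(P) = {epsilon, id, int}
FOLLOW(S) = {$, id, int}
FOLLOW(R) = {id, int}
FOLLOW(P) = {id, int}
Cell M[P, id] receives both P -> S id and P -> R id and P -> epsilon — the grammar is not LL(1).

No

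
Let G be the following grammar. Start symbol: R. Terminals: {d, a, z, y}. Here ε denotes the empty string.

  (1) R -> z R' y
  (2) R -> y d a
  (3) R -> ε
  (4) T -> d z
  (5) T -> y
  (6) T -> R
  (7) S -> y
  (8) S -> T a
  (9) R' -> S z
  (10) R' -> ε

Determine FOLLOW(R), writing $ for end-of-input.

{$, a}

FIRST(R): from R->z R' y we get {z}; from R->y d a we get {y}; from R->ε we get {ε}. So FIRST(R) = {ε, y, z}.
FIRST(T): from T->d z we get {d}; from T->y we get {y}; from T->R we get {ε, y, z}. So FIRST(T) = {ε, d, y, z}.
FIRST(S): from S->y we get {y}; from S->T a we get {a, d, y, z}. So FIRST(S) = {a, d, y, z}.
FIRST(R'): from R'->S z we get {a, d, y, z}; from R'->ε we get {ε}. So FIRST(R') = {ε, a, d, y, z}.
FOLLOW(R) includes $ since R is the start symbol.
FOLLOW(T): in S->T a, T is followed by a with FIRST {a}. Thus FOLLOW(T) = {a}.
FOLLOW(R): in T->R, the suffix after R is empty, so FOLLOW(R) ⊇ FOLLOW(T) = {a}. Thus FOLLOW(R) = {$, a}.
FOLLOW(S): in R'->S z, S is followed by z with FIRST {z}. Thus FOLLOW(S) = {z}.
FOLLOW(R'): in R->z R' y, R' is followed by y with FIRST {y}. Thus FOLLOW(R') = {y}.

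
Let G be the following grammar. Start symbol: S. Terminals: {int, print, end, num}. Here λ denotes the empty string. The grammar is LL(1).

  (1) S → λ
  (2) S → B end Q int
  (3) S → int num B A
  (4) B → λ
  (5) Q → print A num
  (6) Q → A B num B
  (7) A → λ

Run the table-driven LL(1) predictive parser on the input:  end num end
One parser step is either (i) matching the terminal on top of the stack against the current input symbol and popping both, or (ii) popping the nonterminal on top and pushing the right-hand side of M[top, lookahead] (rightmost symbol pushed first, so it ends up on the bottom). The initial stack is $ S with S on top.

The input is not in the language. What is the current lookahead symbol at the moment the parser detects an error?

end

step 1: stack=$ S  input=end num end $  — expand S → B end Q int
step 2: stack=$ int Q end B  input=end num end $  — expand B → λ
step 3: stack=$ int Q end  input=end num end $  — match end
step 4: stack=$ int Q  input=num end $  — expand Q → A B num B
step 5: stack=$ int B num B A  input=num end $  — expand A → λ
step 6: stack=$ int B num B  input=num end $  — expand B → λ
step 7: stack=$ int B num  input=num end $  — match num
step 8: stack=$ int B  input=end $  — expand B → λ
step 9: stack=$ int  input=end $  — error: top is terminal int but lookahead is end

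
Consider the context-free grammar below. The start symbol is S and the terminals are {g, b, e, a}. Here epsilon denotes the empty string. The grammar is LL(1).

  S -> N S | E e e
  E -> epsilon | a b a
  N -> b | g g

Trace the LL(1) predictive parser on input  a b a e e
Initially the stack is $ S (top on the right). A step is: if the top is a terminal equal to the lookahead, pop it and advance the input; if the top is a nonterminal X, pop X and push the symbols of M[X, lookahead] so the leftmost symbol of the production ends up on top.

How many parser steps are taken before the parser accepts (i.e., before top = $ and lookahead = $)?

7

step 1: stack=$ S  input=a b a e e $  — expand S -> E e e
step 2: stack=$ e e E  input=a b a e e $  — expand E -> a b a
step 3: stack=$ e e a b a  input=a b a e e $  — match a
step 4: stack=$ e e a b  input=b a e e $  — match b
step 5: stack=$ e e a  input=a e e $  — match a
step 6: stack=$ e e  input=e e $  — match e
step 7: stack=$ e  input=e $  — match e
Accept reached after 7 steps.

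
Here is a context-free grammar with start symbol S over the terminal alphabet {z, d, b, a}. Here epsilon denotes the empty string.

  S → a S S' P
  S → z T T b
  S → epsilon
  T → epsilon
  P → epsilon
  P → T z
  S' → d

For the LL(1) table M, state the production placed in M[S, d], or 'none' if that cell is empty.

FIRST(S): from S→a S S' P we get {a}; from S→z T T b we get {z}; from S→epsilon we get {epsilon}. So FIRST(S) = {epsilon, a, z}.
FIRST(T): from T→epsilon we get {epsilon}. So FIRST(T) = {epsilon}.
FIRST(S'): from S'→d we get {d}. So FIRST(S') = {d}.
FIRST(P): from P→epsilon we get {epsilon}; from P→T z we get {z}. So FIRST(P) = {epsilon, z}.
FOLLOW(S) includes $ since S is the start symbol.
FOLLOW(S): in S→a S S' P, S is followed by S' P with FIRST {d}. Thus FOLLOW(S) = {$, d}.
For S → a S S' P: FIRST(a S S' P) = {a}, so it goes in M[S, t] for t ∈ {a}.
For S → z T T b: FIRST(z T T b) = {z}, so it goes in M[S, t] for t ∈ {z}.
For S → epsilon: FIRST(epsilon) = {epsilon}, so it goes in M[S, t] for t ∈ {}; since epsilon ∈ FIRST, also for every t ∈ FOLLOW(S) = {$, d}.

S → epsilon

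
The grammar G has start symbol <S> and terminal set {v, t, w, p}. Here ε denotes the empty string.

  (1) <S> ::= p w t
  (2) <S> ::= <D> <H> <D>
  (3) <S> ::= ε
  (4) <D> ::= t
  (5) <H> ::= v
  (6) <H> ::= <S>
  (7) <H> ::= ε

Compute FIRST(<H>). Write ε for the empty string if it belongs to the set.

{ε, p, t, v}

FIRST(<D>): from <D>::=t we get {t}. So FIRST(<D>) = {t}.
FIRST(<S>): from <S>::=p w t we get {p}; from <S>::=<D> <H> <D> we get {t}; from <S>::=ε we get {ε}. So FIRST(<S>) = {ε, p, t}.
FIRST(<H>): from <H>::=v we get {v}; from <H>::=<S> we get {ε, p, t}; from <H>::=ε we get {ε}. So FIRST(<H>) = {ε, p, t, v}.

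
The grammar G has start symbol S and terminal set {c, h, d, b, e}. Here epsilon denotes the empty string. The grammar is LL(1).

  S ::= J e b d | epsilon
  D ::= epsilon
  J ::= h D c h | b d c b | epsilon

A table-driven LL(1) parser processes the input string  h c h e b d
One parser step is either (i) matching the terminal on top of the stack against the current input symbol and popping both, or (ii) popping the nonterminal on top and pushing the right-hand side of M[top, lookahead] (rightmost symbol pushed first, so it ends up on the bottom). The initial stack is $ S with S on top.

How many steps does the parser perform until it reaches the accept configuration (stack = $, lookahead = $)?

9

step 1: stack=$ S  input=h c h e b d $  — expand S ::= J e b d
step 2: stack=$ d b e J  input=h c h e b d $  — expand J ::= h D c h
step 3: stack=$ d b e h c D h  input=h c h e b d $  — match h
step 4: stack=$ d b e h c D  input=c h e b d $  — expand D ::= epsilon
step 5: stack=$ d b e h c  input=c h e b d $  — match c
step 6: stack=$ d b e h  input=h e b d $  — match h
step 7: stack=$ d b e  input=e b d $  — match e
step 8: stack=$ d b  input=b d $  — match b
step 9: stack=$ d  input=d $  — match d
Accept reached after 9 steps.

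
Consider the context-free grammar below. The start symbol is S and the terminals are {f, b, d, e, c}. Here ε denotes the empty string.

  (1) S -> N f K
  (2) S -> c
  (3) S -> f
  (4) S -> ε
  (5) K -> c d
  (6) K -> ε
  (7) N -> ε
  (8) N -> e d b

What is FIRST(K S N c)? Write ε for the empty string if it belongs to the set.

{c, e, f}

FIRST(K): from K->c d we get {c}; from K->ε we get {ε}. So FIRST(K) = {ε, c}.
FIRST(N): from N->ε we get {ε}; from N->e d b we get {e}. So FIRST(N) = {ε, e}.
FIRST(S): from S->N f K we get {e, f}; from S->c we get {c}; from S->f we get {f}; from S->ε we get {ε}. So FIRST(S) = {ε, c, e, f}.
FIRST(K S N c): take FIRST of each symbol in turn, carrying on past any symbol whose FIRST contains ε; result {c, e, f}.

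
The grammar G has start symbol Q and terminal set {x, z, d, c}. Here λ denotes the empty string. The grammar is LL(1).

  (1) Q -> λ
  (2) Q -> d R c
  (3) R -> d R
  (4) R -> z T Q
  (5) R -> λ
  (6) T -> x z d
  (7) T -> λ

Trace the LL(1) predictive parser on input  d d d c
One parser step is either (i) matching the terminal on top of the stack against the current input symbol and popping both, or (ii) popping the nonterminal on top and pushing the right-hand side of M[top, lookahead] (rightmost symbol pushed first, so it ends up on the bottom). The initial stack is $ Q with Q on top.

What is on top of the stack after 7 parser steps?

c

step 1: stack=$ Q  input=d d d c $  — expand Q -> d R c
step 2: stack=$ c R d  input=d d d c $  — match d
step 3: stack=$ c R  input=d d c $  — expand R -> d R
step 4: stack=$ c R d  input=d d c $  — match d
step 5: stack=$ c R  input=d c $  — expand R -> d R
step 6: stack=$ c R d  input=d c $  — match d
step 7: stack=$ c R  input=c $  — expand R -> λ
Stack after step 7: $ c (top = c).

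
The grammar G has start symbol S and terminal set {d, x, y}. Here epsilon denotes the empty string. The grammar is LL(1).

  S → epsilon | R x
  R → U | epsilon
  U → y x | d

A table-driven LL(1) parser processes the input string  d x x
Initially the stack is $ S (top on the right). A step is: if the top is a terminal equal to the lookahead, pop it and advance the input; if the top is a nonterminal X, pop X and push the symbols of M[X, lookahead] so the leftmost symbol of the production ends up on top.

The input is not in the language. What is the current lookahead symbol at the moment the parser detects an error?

step 1: stack=$ S  input=d x x $  — expand S → R x
step 2: stack=$ x R  input=d x x $  — expand R → U
step 3: stack=$ x U  input=d x x $  — expand U → d
step 4: stack=$ x d  input=d x x $  — match d
step 5: stack=$ x  input=x x $  — match x
step 6: stack=$  input=x $  — error: stack empty but input remains

x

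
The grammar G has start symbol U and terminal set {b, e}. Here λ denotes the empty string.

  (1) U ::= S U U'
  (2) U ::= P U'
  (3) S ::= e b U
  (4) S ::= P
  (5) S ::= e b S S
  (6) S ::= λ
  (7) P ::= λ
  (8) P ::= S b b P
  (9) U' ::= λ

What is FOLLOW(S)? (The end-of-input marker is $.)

FIRST(U'): from U'::=λ we get {λ}. So FIRST(U') = {λ}.
FIRST(U): from U::=S U U' we get {λ, b, e}; from U::=P U' we get {λ, b, e}. So FIRST(U) = {λ, b, e}.
FIRST(S): from S::=e b U we get {e}; from S::=P we get {λ, b, e}; from S::=e b S S we get {e}; from S::=λ we get {λ}. So FIRST(S) = {λ, b, e}.
FIRST(P): from P::=λ we get {λ}; from P::=S b b P we get {b, e}. So FIRST(P) = {λ, b, e}.
FOLLOW(U) includes $ since U is the start symbol.
FOLLOW(U): in U::=S U U', U is followed by U' with FIRST {λ}; in U::=S U U', the suffix after U is nullable (adds nothing new); in S::=e b U, the suffix after U is empty, so FOLLOW(U) ⊇ FOLLOW(S) = {$, b, e}. Thus FOLLOW(U) = {$, b, e}.
FOLLOW(S): in U::=S U U', S is followed by U U' with FIRST {λ, b, e}; in U::=S U U', the suffix after S is nullable, so FOLLOW(S) ⊇ FOLLOW(U) = {$, b, e}; in S::=e b S S (occurrence 1), S is followed by S with FIRST {λ, b, e}; in S::=e b S S (occurrence 1), the suffix after S is nullable (adds nothing new); in S::=e b S S (occurrence 2), the suffix after S is empty (adds nothing new); in P::=S b b P, S is followed by b b P with FIRST {b}. Thus FOLLOW(S) = {$, b, e}.
FOLLOW(P): in U::=P U', P is followed by U' with FIRST {λ}; in U::=P U', the suffix after P is nullable, so FOLLOW(P) ⊇ FOLLOW(U) = {$, b, e}; in S::=P, the suffix after P is empty, so FOLLOW(P) ⊇ FOLLOW(S) = {$, b, e}; in P::=S b b P, the suffix after P is empty (adds nothing new). Thus FOLLOW(P) = {$, b, e}.
FOLLOW(U'): in U::=S U U', the suffix after U' is empty, so FOLLOW(U') ⊇ FOLLOW(U) = {$, b, e}; in U::=P U', the suffix after U' is empty, so FOLLOW(U') ⊇ FOLLOW(U) = {$, b, e}. Thus FOLLOW(U') = {$, b, e}.

{$, b, e}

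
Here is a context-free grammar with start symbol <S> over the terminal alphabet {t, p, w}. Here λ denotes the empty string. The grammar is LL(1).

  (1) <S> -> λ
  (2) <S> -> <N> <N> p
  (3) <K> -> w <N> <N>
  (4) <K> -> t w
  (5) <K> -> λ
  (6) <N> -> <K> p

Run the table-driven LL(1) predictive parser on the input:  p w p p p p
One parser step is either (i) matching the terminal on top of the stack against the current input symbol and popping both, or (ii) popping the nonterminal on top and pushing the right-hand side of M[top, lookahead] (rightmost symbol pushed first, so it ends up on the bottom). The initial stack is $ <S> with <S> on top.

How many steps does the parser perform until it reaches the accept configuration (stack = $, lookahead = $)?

15

step 1: stack=$ <S>  input=p w p p p p $  — expand <S> -> <N> <N> p
step 2: stack=$ p <N> <N>  input=p w p p p p $  — expand <N> -> <K> p
step 3: stack=$ p <N> p <K>  input=p w p p p p $  — expand <K> -> λ
step 4: stack=$ p <N> p  input=p w p p p p $  — match p
step 5: stack=$ p <N>  input=w p p p p $  — expand <N> -> <K> p
step 6: stack=$ p p <K>  input=w p p p p $  — expand <K> -> w <N> <N>
step 7: stack=$ p p <N> <N> w  input=w p p p p $  — match w
step 8: stack=$ p p <N> <N>  input=p p p p $  — expand <N> -> <K> p
step 9: stack=$ p p <N> p <K>  input=p p p p $  — expand <K> -> λ
step 10: stack=$ p p <N> p  input=p p p p $  — match p
step 11: stack=$ p p <N>  input=p p p $  — expand <N> -> <K> p
step 12: stack=$ p p p <K>  input=p p p $  — expand <K> -> λ
step 13: stack=$ p p p  input=p p p $  — match p
step 14: stack=$ p p  input=p p $  — match p
step 15: stack=$ p  input=p $  — match p
Accept reached after 15 steps.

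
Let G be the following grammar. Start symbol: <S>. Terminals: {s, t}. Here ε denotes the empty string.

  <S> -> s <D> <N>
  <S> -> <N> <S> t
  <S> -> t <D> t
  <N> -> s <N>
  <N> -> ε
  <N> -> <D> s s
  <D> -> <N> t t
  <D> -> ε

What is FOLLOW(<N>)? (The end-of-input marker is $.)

FIRST(<S>): from <S>->s <D> <N> we get {s}; from <S>-><N> <S> t we get {s, t}; from <S>->t <D> t we get {t}. So FIRST(<S>) = {s, t}.
FIRST(<N>): from <N>->s <N> we get {s}; from <N>->ε we get {ε}; from <N>-><D> s s we get {s, t}. So FIRST(<N>) = {ε, s, t}.
FIRST(<D>): from <D>-><N> t t we get {s, t}; from <D>->ε we get {ε}. So FIRST(<D>) = {ε, s, t}.
FOLLOW(<S>) includes $ since <S> is the start symbol.
FOLLOW(<S>): in <S>-><N> <S> t, <S> is followed by t with FIRST {t}. Thus FOLLOW(<S>) = {$, t}.
FOLLOW(<N>): in <S>->s <D> <N>, the suffix after <N> is empty, so FOLLOW(<N>) ⊇ FOLLOW(<S>) = {$, t}; in <S>-><N> <S> t, <N> is followed by <S> t with FIRST {s, t}; in <N>->s <N>, the suffix after <N> is empty (adds nothing new); in <D>-><N> t t, <N> is followed by t t with FIRST {t}. Thus FOLLOW(<N>) = {$, s, t}.
FOLLOW(<D>): in <S>->s <D> <N>, <D> is followed by <N> with FIRST {ε, s, t}; in <S>->s <D> <N>, the suffix after <D> is nullable, so FOLLOW(<D>) ⊇ FOLLOW(<S>) = {$, t}; in <S>->t <D> t, <D> is followed by t with FIRST {t}; in <N>-><D> s s, <D> is followed by s s with FIRST {s}. Thus FOLLOW(<D>) = {$, s, t}.

{$, s, t}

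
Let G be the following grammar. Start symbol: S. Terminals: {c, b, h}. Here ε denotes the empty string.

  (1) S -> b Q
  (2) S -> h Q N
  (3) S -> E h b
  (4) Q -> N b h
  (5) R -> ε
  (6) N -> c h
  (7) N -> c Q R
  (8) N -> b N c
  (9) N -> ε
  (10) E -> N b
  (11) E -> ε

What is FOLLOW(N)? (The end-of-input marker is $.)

{$, b, c}

FIRST(R) = {ε}
FIRST(N) = {ε, b, c}
FIRST(Q) = {b, c}  (via N b h)
FIRST(E) = {ε, b, c}  (via N b)
FIRST(S) = {b, c, h}  (via E h b)
FOLLOW(S) includes $ since S is the start symbol.
FOLLOW(S): S appears on no right-hand side. Thus FOLLOW(S) = {$}.
FOLLOW(N): in S->h Q N, the suffix after N is empty, so FOLLOW(N) ⊇ FOLLOW(S) = {$}; in Q->N b h, N is followed by b h with FIRST {b}; in N->b N c, N is followed by c with FIRST {c}; in E->N b, N is followed by b with FIRST {b}. Thus FOLLOW(N) = {$, b, c}.
FOLLOW(Q): in S->b Q, the suffix after Q is empty, so FOLLOW(Q) ⊇ FOLLOW(S) = {$}; in S->h Q N, Q is followed by N with FIRST {ε, b, c}; in S->h Q N, the suffix after Q is nullable, so FOLLOW(Q) ⊇ FOLLOW(S) = {$}; in N->c Q R, Q is followed by R with FIRST {ε}; in N->c Q R, the suffix after Q is nullable, so FOLLOW(Q) ⊇ FOLLOW(N) = {$, b, c}. Thus FOLLOW(Q) = {$, b, c}.
FOLLOW(R): in N->c Q R, the suffix after R is empty, so FOLLOW(R) ⊇ FOLLOW(N) = {$, b, c}. Thus FOLLOW(R) = {$, b, c}.
FOLLOW(E): in S->E h b, E is followed by h b with FIRST {h}. Thus FOLLOW(E) = {h}.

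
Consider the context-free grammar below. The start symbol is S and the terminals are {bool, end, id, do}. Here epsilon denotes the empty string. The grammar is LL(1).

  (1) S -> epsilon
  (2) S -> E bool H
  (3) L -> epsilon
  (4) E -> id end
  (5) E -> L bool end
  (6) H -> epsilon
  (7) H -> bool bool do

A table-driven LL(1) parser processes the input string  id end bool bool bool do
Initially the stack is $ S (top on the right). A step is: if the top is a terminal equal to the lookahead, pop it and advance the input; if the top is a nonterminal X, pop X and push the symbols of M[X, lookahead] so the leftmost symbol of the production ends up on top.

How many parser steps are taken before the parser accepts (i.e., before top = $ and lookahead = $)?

9

step 1: stack=$ S  input=id end bool bool bool do $  — expand S -> E bool H
step 2: stack=$ H bool E  input=id end bool bool bool do $  — expand E -> id end
step 3: stack=$ H bool end id  input=id end bool bool bool do $  — match id
step 4: stack=$ H bool end  input=end bool bool bool do $  — match end
step 5: stack=$ H bool  input=bool bool bool do $  — match bool
step 6: stack=$ H  input=bool bool do $  — expand H -> bool bool do
step 7: stack=$ do bool bool  input=bool bool do $  — match bool
step 8: stack=$ do bool  input=bool do $  — match bool
step 9: stack=$ do  input=do $  — match do
Accept reached after 9 steps.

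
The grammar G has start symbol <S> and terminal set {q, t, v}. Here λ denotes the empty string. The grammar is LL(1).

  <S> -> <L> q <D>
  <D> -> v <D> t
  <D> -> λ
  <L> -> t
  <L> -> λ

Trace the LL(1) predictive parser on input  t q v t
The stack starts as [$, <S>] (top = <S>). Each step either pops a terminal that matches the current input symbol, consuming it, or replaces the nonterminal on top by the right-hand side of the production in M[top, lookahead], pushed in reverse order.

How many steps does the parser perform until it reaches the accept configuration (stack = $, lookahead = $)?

8

step 1: stack=$ <S>  input=t q v t $  — expand <S> -> <L> q <D>
step 2: stack=$ <D> q <L>  input=t q v t $  — expand <L> -> t
step 3: stack=$ <D> q t  input=t q v t $  — match t
step 4: stack=$ <D> q  input=q v t $  — match q
step 5: stack=$ <D>  input=v t $  — expand <D> -> v <D> t
step 6: stack=$ t <D> v  input=v t $  — match v
step 7: stack=$ t <D>  input=t $  — expand <D> -> λ
step 8: stack=$ t  input=t $  — match t
Accept reached after 8 steps.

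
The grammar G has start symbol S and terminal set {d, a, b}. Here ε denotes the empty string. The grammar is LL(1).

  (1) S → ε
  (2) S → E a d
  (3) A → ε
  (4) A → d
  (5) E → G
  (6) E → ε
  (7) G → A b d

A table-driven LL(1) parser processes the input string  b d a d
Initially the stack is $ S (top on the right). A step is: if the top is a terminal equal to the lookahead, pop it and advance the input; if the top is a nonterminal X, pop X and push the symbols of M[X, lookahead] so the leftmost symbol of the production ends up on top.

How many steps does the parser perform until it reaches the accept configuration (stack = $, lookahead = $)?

8

step 1: stack=$ S  input=b d a d $  — expand S → E a d
step 2: stack=$ d a E  input=b d a d $  — expand E → G
step 3: stack=$ d a G  input=b d a d $  — expand G → A b d
step 4: stack=$ d a d b A  input=b d a d $  — expand A → ε
step 5: stack=$ d a d b  input=b d a d $  — match b
step 6: stack=$ d a d  input=d a d $  — match d
step 7: stack=$ d a  input=a d $  — match a
step 8: stack=$ d  input=d $  — match d
Accept reached after 8 steps.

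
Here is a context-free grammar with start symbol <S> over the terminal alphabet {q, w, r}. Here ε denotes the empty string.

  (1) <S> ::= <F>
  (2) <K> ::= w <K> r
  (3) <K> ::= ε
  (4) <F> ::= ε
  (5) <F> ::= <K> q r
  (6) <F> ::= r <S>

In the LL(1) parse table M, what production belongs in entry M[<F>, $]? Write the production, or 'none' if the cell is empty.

FIRST(<K>): from <K>::=w <K> r we get {w}; from <K>::=ε we get {ε}. So FIRST(<K>) = {ε, w}.
FIRST(<F>): from <F>::=ε we get {ε}; from <F>::=<K> q r we get {q, w}; from <F>::=r <S> we get {r}. So FIRST(<F>) = {ε, q, r, w}.
FIRST(<S>): from <S>::=<F> we get {ε, q, r, w}. So FIRST(<S>) = {ε, q, r, w}.
FOLLOW(<S>) includes $ since <S> is the start symbol.
FOLLOW(<S>): in <F>::=r <S>, the suffix after <S> is empty, so FOLLOW(<S>) ⊇ FOLLOW(<F>) = {$}. Thus FOLLOW(<S>) = {$}.
FOLLOW(<F>): in <S>::=<F>, the suffix after <F> is empty, so FOLLOW(<F>) ⊇ FOLLOW(<S>) = {$}. Thus FOLLOW(<F>) = {$}.
For <F> ::= ε: FIRST(ε) = {ε}, so it goes in M[<F>, t] for t ∈ {}; since ε ∈ FIRST, also for every t ∈ FOLLOW(<F>) = {$}.
For <F> ::= <K> q r: FIRST(<K> q r) = {q, w}, so it goes in M[<F>, t] for t ∈ {q, w}.
For <F> ::= r <S>: FIRST(r <S>) = {r}, so it goes in M[<F>, t] for t ∈ {r}.

<F> ::= ε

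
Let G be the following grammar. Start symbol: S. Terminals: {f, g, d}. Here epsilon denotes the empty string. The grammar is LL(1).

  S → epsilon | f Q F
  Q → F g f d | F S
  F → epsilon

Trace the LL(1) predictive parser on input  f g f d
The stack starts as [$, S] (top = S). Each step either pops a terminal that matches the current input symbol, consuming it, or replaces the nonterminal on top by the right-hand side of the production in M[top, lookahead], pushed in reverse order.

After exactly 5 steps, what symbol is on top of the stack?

     Stack        Input      Action
  1  $ S          f g f d $  expand S → f Q F
  2  $ F Q f      f g f d $  match f
  3  $ F Q        g f d $    expand Q → F g f d
  4  $ F d f g F  g f d $    expand F → epsilon
  5  $ F d f g    g f d $    match g
Stack after step 5: $ F d f (top = f).

f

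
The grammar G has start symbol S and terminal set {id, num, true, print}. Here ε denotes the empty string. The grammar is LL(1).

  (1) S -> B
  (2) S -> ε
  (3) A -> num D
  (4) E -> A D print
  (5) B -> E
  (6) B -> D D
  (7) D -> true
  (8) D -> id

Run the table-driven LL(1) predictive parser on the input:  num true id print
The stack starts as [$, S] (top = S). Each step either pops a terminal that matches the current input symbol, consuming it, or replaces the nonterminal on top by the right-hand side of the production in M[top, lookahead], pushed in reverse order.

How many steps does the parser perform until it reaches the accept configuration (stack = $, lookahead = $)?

step 1: stack=$ S  input=num true id print $  — expand S -> B
step 2: stack=$ B  input=num true id print $  — expand B -> E
step 3: stack=$ E  input=num true id print $  — expand E -> A D print
step 4: stack=$ print D A  input=num true id print $  — expand A -> num D
step 5: stack=$ print D D num  input=num true id print $  — match num
step 6: stack=$ print D D  input=true id print $  — expand D -> true
step 7: stack=$ print D true  input=true id print $  — match true
step 8: stack=$ print D  input=id print $  — expand D -> id
step 9: stack=$ print id  input=id print $  — match id
step 10: stack=$ print  input=print $  — match print
Accept reached after 10 steps.

10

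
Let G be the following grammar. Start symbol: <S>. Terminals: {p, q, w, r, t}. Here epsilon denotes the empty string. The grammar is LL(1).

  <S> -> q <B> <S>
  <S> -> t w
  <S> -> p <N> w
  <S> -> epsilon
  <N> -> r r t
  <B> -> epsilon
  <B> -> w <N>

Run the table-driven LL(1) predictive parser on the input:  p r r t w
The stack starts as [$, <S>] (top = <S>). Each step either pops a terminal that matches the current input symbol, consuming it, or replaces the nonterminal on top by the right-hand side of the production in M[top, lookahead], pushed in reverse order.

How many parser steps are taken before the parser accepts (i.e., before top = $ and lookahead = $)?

7

     Stack      Input        Action
  1  $ <S>      p r r t w $  expand <S> -> p <N> w
  2  $ w <N> p  p r r t w $  match p
  3  $ w <N>    r r t w $    expand <N> -> r r t
  4  $ w t r r  r r t w $    match r
  5  $ w t r    r t w $      match r
  6  $ w t      t w $        match t
  7  $ w        w $          match w
Accept reached after 7 steps.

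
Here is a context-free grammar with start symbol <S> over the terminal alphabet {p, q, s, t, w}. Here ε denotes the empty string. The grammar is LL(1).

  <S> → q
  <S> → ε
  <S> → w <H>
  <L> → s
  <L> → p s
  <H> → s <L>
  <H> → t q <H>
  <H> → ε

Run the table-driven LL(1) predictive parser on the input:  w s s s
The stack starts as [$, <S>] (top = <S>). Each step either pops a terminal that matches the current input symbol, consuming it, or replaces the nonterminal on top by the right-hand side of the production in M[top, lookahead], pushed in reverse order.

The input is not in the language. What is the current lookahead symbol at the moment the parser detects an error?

s

     Stack    Input      Action
  1  $ <S>    w s s s $  expand <S> → w <H>
  2  $ <H> w  w s s s $  match w
  3  $ <H>    s s s $    expand <H> → s <L>
  4  $ <L> s  s s s $    match s
  5  $ <L>    s s $      expand <L> → s
  6  $ s      s s $      match s
  7  $        s $        error: stack empty but input remains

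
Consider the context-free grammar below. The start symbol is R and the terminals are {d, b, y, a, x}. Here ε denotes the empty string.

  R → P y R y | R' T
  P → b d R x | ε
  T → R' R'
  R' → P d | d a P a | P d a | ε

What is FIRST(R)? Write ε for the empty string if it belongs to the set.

{ε, b, d, y}

FIRST(P): from P→b d R x we get {b}; from P→ε we get {ε}. So FIRST(P) = {ε, b}.
FIRST(R'): from R'→P d we get {b, d}; from R'→d a P a we get {d}; from R'→P d a we get {b, d}; from R'→ε we get {ε}. So FIRST(R') = {ε, b, d}.
FIRST(T): from T→R' R' we get {ε, b, d}. So FIRST(T) = {ε, b, d}.
FIRST(R): from R→P y R y we get {b, y}; from R→R' T we get {ε, b, d}. So FIRST(R) = {ε, b, d, y}.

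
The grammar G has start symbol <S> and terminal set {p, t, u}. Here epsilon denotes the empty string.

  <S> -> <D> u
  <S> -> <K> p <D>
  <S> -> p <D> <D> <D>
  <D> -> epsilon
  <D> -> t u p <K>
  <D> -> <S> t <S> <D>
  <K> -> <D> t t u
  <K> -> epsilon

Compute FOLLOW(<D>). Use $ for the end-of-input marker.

{$, p, t, u}

FIRST(<S>) = {p, t, u}  (via <D> u, <K> p <D>)
FIRST(<D>) = {epsilon, p, t, u}  (via <S> t <S> <D>)
FIRST(<K>) = {epsilon, p, t, u}  (via <D> t t u)
FOLLOW(<S>) includes $ since <S> is the start symbol.
FOLLOW(<S>): in <D>-><S> t <S> <D> (occurrence 1), <S> is followed by t <S> <D> with FIRST {t}; in <D>-><S> t <S> <D> (occurrence 2), <S> is followed by <D> with FIRST {epsilon, p, t, u}; in <D>-><S> t <S> <D> (occurrence 2), the suffix after <S> is nullable, so FOLLOW(<S>) ⊇ FOLLOW(<D>) = {$, p, t, u}. Thus FOLLOW(<S>) = {$, p, t, u}.
FOLLOW(<D>): in <S>-><D> u, <D> is followed by u with FIRST {u}; in <S>-><K> p <D>, the suffix after <D> is empty, so FOLLOW(<D>) ⊇ FOLLOW(<S>) = {$, p, t, u}; in <S>->p <D> <D> <D> (occurrence 1), <D> is followed by <D> <D> with FIRST {epsilon, p, t, u}; in <S>->p <D> <D> <D> (occurrence 1), the suffix after <D> is nullable, so FOLLOW(<D>) ⊇ FOLLOW(<S>) = {$, p, t, u}; in <S>->p <D> <D> <D> (occurrence 2), <D> is followed by <D> with FIRST {epsilon, p, t, u}; in <S>->p <D> <D> <D> (occurrence 2), the suffix after <D> is nullable, so FOLLOW(<D>) ⊇ FOLLOW(<S>) = {$, p, t, u}; in <S>->p <D> <D> <D> (occurrence 3), the suffix after <D> is empty, so FOLLOW(<D>) ⊇ FOLLOW(<S>) = {$, p, t, u}; in <D>-><S> t <S> <D>, the suffix after <D> is empty (adds nothing new); in <K>-><D> t t u, <D> is followed by t t u with FIRST {t}. Thus FOLLOW(<D>) = {$, p, t, u}.
FOLLOW(<K>): in <S>-><K> p <D>, <K> is followed by p <D> with FIRST {p}; in <D>->t u p <K>, the suffix after <K> is empty, so FOLLOW(<K>) ⊇ FOLLOW(<D>) = {$, p, t, u}. Thus FOLLOW(<K>) = {$, p, t, u}.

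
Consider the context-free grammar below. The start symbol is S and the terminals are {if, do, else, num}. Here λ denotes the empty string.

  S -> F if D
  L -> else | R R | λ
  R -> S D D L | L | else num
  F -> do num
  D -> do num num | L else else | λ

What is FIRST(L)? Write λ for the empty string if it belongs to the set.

{λ, do, else}

FIRST(F): from F->do num we get {do}. So FIRST(F) = {do}.
FIRST(S): from S->F if D we get {do}. So FIRST(S) = {do}.
FIRST(L): from L->else we get {else}; from L->R R we get {λ, do, else}; from L->λ we get {λ}. So FIRST(L) = {λ, do, else}.
FIRST(R): from R->S D D L we get {do}; from R->L we get {λ, do, else}; from R->else num we get {else}. So FIRST(R) = {λ, do, else}.
FIRST(D): from D->do num num we get {do}; from D->L else else we get {do, else}; from D->λ we get {λ}. So FIRST(D) = {λ, do, else}.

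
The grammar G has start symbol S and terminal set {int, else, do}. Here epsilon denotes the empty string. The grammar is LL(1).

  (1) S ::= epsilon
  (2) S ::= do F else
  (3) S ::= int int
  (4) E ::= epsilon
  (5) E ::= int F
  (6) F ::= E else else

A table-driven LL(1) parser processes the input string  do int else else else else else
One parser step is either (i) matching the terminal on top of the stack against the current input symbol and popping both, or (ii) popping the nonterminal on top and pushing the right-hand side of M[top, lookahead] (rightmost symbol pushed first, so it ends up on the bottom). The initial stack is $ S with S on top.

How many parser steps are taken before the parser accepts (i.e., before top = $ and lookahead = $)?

step 1: stack=$ S  input=do int else else else else else $  — expand S ::= do F else
step 2: stack=$ else F do  input=do int else else else else else $  — match do
step 3: stack=$ else F  input=int else else else else else $  — expand F ::= E else else
step 4: stack=$ else else else E  input=int else else else else else $  — expand E ::= int F
step 5: stack=$ else else else F int  input=int else else else else else $  — match int
step 6: stack=$ else else else F  input=else else else else else $  — expand F ::= E else else
step 7: stack=$ else else else else else E  input=else else else else else $  — expand E ::= epsilon
step 8: stack=$ else else else else else  input=else else else else else $  — match else
step 9: stack=$ else else else else  input=else else else else $  — match else
step 10: stack=$ else else else  input=else else else $  — match else
step 11: stack=$ else else  input=else else $  — match else
step 12: stack=$ else  input=else $  — match else
Accept reached after 12 steps.

12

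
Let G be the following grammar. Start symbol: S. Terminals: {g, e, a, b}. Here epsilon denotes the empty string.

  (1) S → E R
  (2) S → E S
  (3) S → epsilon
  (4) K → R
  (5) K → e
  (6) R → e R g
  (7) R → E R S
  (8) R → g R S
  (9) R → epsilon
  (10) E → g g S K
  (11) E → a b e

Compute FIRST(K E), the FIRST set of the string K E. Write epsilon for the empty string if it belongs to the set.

{a, e, g}

FIRST(E) = {a, g}
FIRST(S) = {epsilon, a, g}  (via E R, E S)
FIRST(R) = {epsilon, a, e, g}  (via E R S)
FIRST(K) = {epsilon, a, e, g}  (via R)
FIRST(K E): take FIRST of each symbol in turn, carrying on past any symbol whose FIRST contains epsilon; result {a, e, g}.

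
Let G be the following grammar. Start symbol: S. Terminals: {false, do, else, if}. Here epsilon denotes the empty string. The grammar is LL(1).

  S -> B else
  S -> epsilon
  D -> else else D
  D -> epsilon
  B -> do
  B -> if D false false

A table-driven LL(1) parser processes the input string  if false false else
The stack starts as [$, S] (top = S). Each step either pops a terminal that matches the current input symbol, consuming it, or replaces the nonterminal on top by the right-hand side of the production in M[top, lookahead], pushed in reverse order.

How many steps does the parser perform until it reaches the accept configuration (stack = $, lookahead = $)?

7

     Stack                    Input                  Action
  1  $ S                      if false false else $  expand S -> B else
  2  $ else B                 if false false else $  expand B -> if D false false
  3  $ else false false D if  if false false else $  match if
  4  $ else false false D     false false else $     expand D -> epsilon
  5  $ else false false       false false else $     match false
  6  $ else false             false else $           match false
  7  $ else                   else $                 match else
Accept reached after 7 steps.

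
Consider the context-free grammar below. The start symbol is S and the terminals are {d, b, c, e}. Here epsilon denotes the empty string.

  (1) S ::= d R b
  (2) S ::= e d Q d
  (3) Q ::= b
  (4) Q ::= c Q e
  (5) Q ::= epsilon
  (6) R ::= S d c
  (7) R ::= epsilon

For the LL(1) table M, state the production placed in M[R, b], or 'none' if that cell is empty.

R ::= epsilon

FIRST(S) = {d, e}
FIRST(Q) = {epsilon, b, c}
FIRST(R) = {epsilon, d, e}  (via S d c)
FOLLOW(S) includes $ since S is the start symbol.
FOLLOW(R): in S::=d R b, R is followed by b with FIRST {b}. Thus FOLLOW(R) = {b}.
For R ::= S d c: FIRST(S d c) = {d, e}, so it goes in M[R, t] for t ∈ {d, e}.
For R ::= epsilon: FIRST(epsilon) = {epsilon}, so it goes in M[R, t] for t ∈ {}; since epsilon ∈ FIRST, also for every t ∈ FOLLOW(R) = {b}.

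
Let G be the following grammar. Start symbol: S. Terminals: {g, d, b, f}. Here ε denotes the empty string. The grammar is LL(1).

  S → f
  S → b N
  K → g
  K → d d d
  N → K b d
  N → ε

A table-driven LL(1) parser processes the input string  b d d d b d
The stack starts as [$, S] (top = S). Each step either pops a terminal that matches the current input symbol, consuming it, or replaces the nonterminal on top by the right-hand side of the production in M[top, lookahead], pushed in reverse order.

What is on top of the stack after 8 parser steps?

     Stack        Input          Action
  1  $ S          b d d d b d $  expand S → b N
  2  $ N b        b d d d b d $  match b
  3  $ N          d d d b d $    expand N → K b d
  4  $ d b K      d d d b d $    expand K → d d d
  5  $ d b d d d  d d d b d $    match d
  6  $ d b d d    d d b d $      match d
  7  $ d b d      d b d $        match d
  8  $ d b        b d $          match b
Stack after step 8: $ d (top = d).

d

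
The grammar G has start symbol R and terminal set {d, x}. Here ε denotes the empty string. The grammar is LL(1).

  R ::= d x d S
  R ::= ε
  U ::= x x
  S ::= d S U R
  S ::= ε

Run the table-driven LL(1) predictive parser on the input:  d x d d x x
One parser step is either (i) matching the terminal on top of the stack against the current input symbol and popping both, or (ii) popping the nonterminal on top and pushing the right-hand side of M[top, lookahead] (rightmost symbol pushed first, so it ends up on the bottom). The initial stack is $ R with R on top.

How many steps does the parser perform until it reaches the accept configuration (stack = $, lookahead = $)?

11

step 1: stack=$ R  input=d x d d x x $  — expand R ::= d x d S
step 2: stack=$ S d x d  input=d x d d x x $  — match d
step 3: stack=$ S d x  input=x d d x x $  — match x
step 4: stack=$ S d  input=d d x x $  — match d
step 5: stack=$ S  input=d x x $  — expand S ::= d S U R
step 6: stack=$ R U S d  input=d x x $  — match d
step 7: stack=$ R U S  input=x x $  — expand S ::= ε
step 8: stack=$ R U  input=x x $  — expand U ::= x x
step 9: stack=$ R x x  input=x x $  — match x
step 10: stack=$ R x  input=x $  — match x
step 11: stack=$ R  input=$  — expand R ::= ε
Accept reached after 11 steps.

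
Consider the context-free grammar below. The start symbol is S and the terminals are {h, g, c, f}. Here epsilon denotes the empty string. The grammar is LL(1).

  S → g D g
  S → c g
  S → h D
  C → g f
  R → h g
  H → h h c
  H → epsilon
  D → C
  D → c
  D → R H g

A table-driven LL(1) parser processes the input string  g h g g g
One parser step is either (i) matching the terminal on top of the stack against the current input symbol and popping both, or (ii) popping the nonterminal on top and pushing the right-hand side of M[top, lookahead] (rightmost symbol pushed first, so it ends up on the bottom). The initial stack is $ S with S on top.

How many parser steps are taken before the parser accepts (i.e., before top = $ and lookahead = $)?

9

     Stack        Input        Action
  1  $ S          g h g g g $  expand S → g D g
  2  $ g D g      g h g g g $  match g
  3  $ g D        h g g g $    expand D → R H g
  4  $ g g H R    h g g g $    expand R → h g
  5  $ g g H g h  h g g g $    match h
  6  $ g g H g    g g g $      match g
  7  $ g g H      g g $        expand H → epsilon
  8  $ g g        g g $        match g
  9  $ g          g $          match g
Accept reached after 9 steps.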